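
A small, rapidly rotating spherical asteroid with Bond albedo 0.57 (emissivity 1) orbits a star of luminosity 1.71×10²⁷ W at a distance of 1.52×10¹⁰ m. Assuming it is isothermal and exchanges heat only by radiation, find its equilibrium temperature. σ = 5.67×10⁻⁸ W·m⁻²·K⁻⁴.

First find the stellar flux at distance d: S = L/(4πd²) = 1.71×10²⁷/(4π·(1.52×10¹⁰)²) = 5.890×10⁵ W/m².
For an isothermal sphere, absorbed (1−a)S·πr² = emitted σ·4πr²·T⁴, so T⁴ = (1−a)S/(4σ).
T⁴ = 0.430·5.890×10⁵/(4·5.67×10⁻⁸) = 1.117×10¹² K⁴.

T ≈ 1030 K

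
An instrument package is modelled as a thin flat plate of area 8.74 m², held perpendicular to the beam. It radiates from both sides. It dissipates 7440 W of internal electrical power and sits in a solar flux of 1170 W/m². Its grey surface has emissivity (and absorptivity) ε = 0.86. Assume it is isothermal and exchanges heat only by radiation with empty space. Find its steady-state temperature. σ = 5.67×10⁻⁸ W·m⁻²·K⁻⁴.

T ≈ 371 K

At steady state, absorbed solar power + internal power = radiated power.
Absorbed: α·S·A_cross = 0.86·1170·8.740 = 8794 W (cross-section A).
Total input = 8794 + 7440 = 16230 W.
Radiated: εσ·A_surf·T⁴ with A_surf = 2A = 17.48 m².
T⁴ = 16230/(0.86·5.67×10⁻⁸·17.48) = 1.905×10¹⁰ K⁴.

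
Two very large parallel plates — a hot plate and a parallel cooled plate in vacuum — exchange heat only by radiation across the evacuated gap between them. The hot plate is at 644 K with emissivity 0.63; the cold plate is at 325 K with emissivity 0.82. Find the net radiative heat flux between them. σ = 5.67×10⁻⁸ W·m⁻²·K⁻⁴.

q ≈ 5050 W/m²

For two infinite grey parallel plates, q = σ(T₁⁴ − T₂⁴)/(1/ε₁ + 1/ε₂ − 1).
T₁⁴ − T₂⁴ = 1.720×10¹¹ − 1.116×10¹⁰ = 1.608×10¹¹ K⁴.
1/ε₁ + 1/ε₂ − 1 = 1.587 + 1.220 − 1 = 1.807.
q = 5.67×10⁻⁸ × 1.608×10¹¹ / 1.807.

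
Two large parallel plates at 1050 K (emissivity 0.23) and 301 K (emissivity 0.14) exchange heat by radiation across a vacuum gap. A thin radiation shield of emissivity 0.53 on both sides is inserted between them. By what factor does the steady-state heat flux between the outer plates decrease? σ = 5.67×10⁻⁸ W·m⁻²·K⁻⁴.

factor ≈ 1.26

Without shield: q₀ = σΔ(T⁴)/(1/ε₁+1/ε₂−1) with denominator 10.49.
With shield the two gaps are in series; the resistances add: (1/ε₁+1/ε_s−1)+(1/ε_s+1/ε₂−1) = 5.235+8.030 = 13.26.
Heat-flux ratio q₀/q = 13.26/10.49.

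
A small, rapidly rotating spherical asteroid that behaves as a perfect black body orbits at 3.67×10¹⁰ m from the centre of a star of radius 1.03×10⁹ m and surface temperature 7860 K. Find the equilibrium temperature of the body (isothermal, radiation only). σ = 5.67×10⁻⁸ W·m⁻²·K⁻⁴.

T ≈ 931 K

The star's surface emits σT_*⁴; at distance d the flux is S = σT_*⁴(R_*/d)².
S = 5.67×10⁻⁸·(7860)⁴·(1.03×10⁹/3.67×10¹⁰)² = 1.705×10⁵ W/m².
For an isothermal sphere T⁴ = (1−a)S/(4σ) = 7.516×10¹¹ K⁴.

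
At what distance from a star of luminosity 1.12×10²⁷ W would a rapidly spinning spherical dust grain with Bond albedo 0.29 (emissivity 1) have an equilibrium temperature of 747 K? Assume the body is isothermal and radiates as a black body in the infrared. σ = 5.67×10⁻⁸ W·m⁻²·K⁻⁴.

d ≈ 2.99×10¹⁰ m

For an isothermal black-emitting sphere, (1−a)S·πr² = σ·4πr²·T⁴ ⇒ S = 4σT⁴/(1−a).
S = 4·5.67×10⁻⁸·(747)⁴/0.710 = 99460 W/m².
Flux falls as S = L/(4πd²), so d = √(L/(4πS)) = √(1.12×10²⁷/(4π·99460)).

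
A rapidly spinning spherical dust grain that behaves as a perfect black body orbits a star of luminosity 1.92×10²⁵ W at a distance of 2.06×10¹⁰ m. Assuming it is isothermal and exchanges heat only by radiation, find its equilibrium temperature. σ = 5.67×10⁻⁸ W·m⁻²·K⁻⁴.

First find the stellar flux at distance d: S = L/(4πd²) = 1.92×10²⁵/(4π·(2.06×10¹⁰)²) = 3600 W/m².
For an isothermal sphere, absorbed (1−a)S·πr² = emitted σ·4πr²·T⁴, so T⁴ = (1−a)S/(4σ).
T⁴ = 1.00·3600/(4·5.67×10⁻⁸) = 1.588×10¹⁰ K⁴.

T ≈ 355 K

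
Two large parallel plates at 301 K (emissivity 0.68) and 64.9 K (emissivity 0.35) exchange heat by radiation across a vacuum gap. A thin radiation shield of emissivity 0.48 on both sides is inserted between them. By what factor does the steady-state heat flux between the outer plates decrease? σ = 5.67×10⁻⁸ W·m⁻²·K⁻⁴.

factor ≈ 1.95

Without shield: q₀ = σΔ(T⁴)/(1/ε₁+1/ε₂−1) with denominator 3.328.
With shield the two gaps are in series; the resistances add: (1/ε₁+1/ε_s−1)+(1/ε_s+1/ε₂−1) = 2.554+3.940 = 6.494.
Heat-flux ratio q₀/q = 6.494/3.328.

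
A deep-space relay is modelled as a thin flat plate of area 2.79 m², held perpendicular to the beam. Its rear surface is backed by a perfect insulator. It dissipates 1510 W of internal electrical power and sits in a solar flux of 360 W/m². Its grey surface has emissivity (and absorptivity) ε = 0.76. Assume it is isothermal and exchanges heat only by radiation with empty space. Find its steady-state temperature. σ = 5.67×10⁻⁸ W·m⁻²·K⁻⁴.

T ≈ 371 K

At steady state, absorbed solar power + internal power = radiated power.
Absorbed: α·S·A_cross = 0.76·360·2.790 = 763.3 W (cross-section A).
Total input = 763.3 + 1510 = 2273 W.
Radiated: εσ·A_surf·T⁴ with A_surf = A = 2.790 m².
T⁴ = 2273/(0.76·5.67×10⁻⁸·2.790) = 1.891×10¹⁰ K⁴.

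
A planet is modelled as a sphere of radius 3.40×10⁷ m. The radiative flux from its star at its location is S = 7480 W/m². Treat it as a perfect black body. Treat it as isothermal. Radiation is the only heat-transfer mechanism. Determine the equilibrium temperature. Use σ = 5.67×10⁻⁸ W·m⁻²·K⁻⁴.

At equilibrium, absorbed power = emitted power.
Absorbing cross-section = πr² = 3.632×10¹⁵ m²; emitting surface = 4πr² = 1.453×10¹⁶ m² (ratio 4).
S·A_cross = εσ·A_surf·T⁴  ⇒  T⁴ = S/(4σ).
T⁴ = 1.00·7480/(4·5.67×10⁻⁸) = 3.298×10¹⁰ K⁴.
T = (3.298×10¹⁰)^(1/4).

T ≈ 426 K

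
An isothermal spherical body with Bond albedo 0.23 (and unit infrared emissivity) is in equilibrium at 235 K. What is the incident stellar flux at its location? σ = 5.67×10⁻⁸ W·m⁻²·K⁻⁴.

S ≈ 898 W/m²

(1−a)S·πr² = σ·4πr²·T⁴ ⇒ S = 4σT⁴/(1−a).
S = 4·5.67×10⁻⁸·3.050×10⁹/0.770.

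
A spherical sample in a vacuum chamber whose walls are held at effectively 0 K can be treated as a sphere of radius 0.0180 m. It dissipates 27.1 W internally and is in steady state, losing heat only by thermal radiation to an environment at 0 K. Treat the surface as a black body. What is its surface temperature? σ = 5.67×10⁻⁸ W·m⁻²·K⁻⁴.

T ≈ 585 K

Steady state: internal power = radiated power, P = εσA T⁴.
Radiating area A = 4πr² = 0.004072 m².
T⁴ = P/(εσA) = 27.1/(1.0·5.67×10⁻⁸·0.004072) = 1.174×10¹¹ K⁴.
T = (1.174×10¹¹)^(1/4).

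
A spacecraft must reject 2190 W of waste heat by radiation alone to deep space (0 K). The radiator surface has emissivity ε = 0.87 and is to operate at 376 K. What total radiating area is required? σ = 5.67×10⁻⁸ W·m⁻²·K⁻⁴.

A ≈ 2.22 m²

P = εσA T⁴ ⇒ A = P/(εσT⁴).
T⁴ = 1.999×10¹⁰ K⁴.
A = 2190/(0.87 × 5.67×10⁻⁸ × 1.999×10¹⁰).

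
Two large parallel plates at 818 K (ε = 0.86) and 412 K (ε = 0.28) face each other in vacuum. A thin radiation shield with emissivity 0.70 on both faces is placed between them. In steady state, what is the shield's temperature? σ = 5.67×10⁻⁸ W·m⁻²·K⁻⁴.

In steady state the net flux on the hot side equals that on the cold side.
σ(T₁⁴−T_s⁴)/D₁ = σ(T_s⁴−T₂⁴)/D₂, with D₁ = 1/ε₁+1/ε_s−1 = 1.591, D₂ = 1/ε_s+1/ε₂−1 = 4.000.
Solve for T_s⁴: T_s⁴ = (D₂·T₁⁴ + D₁·T₂⁴)/(D₁+D₂) = 3.285×10¹¹ K⁴.

T_s ≈ 757 K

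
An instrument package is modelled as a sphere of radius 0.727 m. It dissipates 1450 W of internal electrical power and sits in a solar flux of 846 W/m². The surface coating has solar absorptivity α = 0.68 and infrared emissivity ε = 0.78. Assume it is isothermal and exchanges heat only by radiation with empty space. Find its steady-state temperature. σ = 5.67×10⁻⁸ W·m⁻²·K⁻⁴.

T ≈ 301 K

At steady state, absorbed solar power + internal power = radiated power.
Absorbed: α·S·A_cross = 0.68·846·1.660 = 955.2 W (cross-section πr²).
Total input = 955.2 + 1450 = 2405 W.
Radiated: εσ·A_surf·T⁴ with A_surf = 4πr² = 6.642 m².
T⁴ = 2405/(0.78·5.67×10⁻⁸·6.642) = 8.188×10⁹ K⁴.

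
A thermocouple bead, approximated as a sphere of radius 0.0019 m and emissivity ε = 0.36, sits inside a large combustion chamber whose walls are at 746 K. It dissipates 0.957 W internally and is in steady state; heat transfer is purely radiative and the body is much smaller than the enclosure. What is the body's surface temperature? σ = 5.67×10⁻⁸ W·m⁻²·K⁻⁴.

For a small grey body in a large enclosure, net radiated power = εσA(T⁴ − T_w⁴).
Steady state: P = εσA(T⁴ − T_w⁴) with A = 4πr² = 4.536×10⁻⁵ m².
T⁴ = P/(εσA) + T_w⁴ = 0.957/(0.36·5.67×10⁻⁸·4.536×10⁻⁵) + (746)⁴
    = 1.033×10¹² + 3.097×10¹¹ = 1.343×10¹² K⁴.

T ≈ 1080 K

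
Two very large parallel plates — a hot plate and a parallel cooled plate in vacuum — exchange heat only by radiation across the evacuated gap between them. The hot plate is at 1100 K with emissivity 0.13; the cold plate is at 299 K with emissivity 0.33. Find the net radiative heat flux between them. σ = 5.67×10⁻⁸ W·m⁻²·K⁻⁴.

q ≈ 8490 W/m²

For two infinite grey parallel plates, q = σ(T₁⁴ − T₂⁴)/(1/ε₁ + 1/ε₂ − 1).
T₁⁴ − T₂⁴ = 1.464×10¹² − 7.993×10⁹ = 1.456×10¹² K⁴.
1/ε₁ + 1/ε₂ − 1 = 7.692 + 3.030 − 1 = 9.723.
q = 5.67×10⁻⁸ × 1.456×10¹² / 9.723.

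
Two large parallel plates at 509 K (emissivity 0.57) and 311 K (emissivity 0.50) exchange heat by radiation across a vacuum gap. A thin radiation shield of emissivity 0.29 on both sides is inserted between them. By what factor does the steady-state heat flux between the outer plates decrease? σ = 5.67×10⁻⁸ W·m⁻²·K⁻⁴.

Without shield: q₀ = σΔ(T⁴)/(1/ε₁+1/ε₂−1) with denominator 2.754.
With shield the two gaps are in series; the resistances add: (1/ε₁+1/ε_s−1)+(1/ε_s+1/ε₂−1) = 4.203+4.448 = 8.651.
Heat-flux ratio q₀/q = 8.651/2.754.

factor ≈ 3.14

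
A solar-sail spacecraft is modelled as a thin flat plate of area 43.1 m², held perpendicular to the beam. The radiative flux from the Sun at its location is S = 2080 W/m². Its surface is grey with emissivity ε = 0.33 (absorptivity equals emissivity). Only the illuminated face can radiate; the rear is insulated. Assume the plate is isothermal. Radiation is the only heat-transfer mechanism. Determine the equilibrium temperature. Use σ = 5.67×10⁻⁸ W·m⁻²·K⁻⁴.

At equilibrium, absorbed power = emitted power.
Absorbing cross-section = A = 43.10 m²; emitting surface = A = 43.10 m² (ratio 1).
εS·A_cross = εσ·A_surf·T⁴  ⇒  T⁴ = S/(1σ)   (ε cancels).
T⁴ = 2080/(1·5.67×10⁻⁸) = 3.668×10¹⁰ K⁴.
T = (3.668×10¹⁰)^(1/4).

T ≈ 438 K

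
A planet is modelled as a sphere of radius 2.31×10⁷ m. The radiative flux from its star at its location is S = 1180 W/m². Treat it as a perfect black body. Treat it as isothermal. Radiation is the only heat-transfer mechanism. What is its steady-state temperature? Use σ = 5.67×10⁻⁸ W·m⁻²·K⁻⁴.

T ≈ 269 K

At equilibrium, absorbed power = emitted power.
Absorbing cross-section = πr² = 1.676×10¹⁵ m²; emitting surface = 4πr² = 6.706×10¹⁵ m² (ratio 4).
S·A_cross = εσ·A_surf·T⁴  ⇒  T⁴ = S/(4σ).
T⁴ = 1.00·1180/(4·5.67×10⁻⁸) = 5.203×10⁹ K⁴.
T = (5.203×10⁹)^(1/4).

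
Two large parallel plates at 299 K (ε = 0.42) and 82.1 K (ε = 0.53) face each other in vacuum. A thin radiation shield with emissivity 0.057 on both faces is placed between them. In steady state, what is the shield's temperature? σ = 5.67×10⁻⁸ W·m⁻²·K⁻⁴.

In steady state the net flux on the hot side equals that on the cold side.
σ(T₁⁴−T_s⁴)/D₁ = σ(T_s⁴−T₂⁴)/D₂, with D₁ = 1/ε₁+1/ε_s−1 = 18.92, D₂ = 1/ε_s+1/ε₂−1 = 18.43.
Solve for T_s⁴: T_s⁴ = (D₂·T₁⁴ + D₁·T₂⁴)/(D₁+D₂) = 3.966×10⁹ K⁴.

T_s ≈ 251 K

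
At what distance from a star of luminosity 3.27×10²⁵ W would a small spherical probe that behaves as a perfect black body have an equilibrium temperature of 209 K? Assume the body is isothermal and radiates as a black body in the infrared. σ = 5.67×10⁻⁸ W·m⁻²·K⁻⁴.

d ≈ 7.75×10¹⁰ m

For an isothermal black-emitting sphere, (1−a)S·πr² = σ·4πr²·T⁴ ⇒ S = 4σT⁴/(1−a).
S = 4·5.67×10⁻⁸·(209)⁴/1.00 = 432.7 W/m².
Flux falls as S = L/(4πd²), so d = √(L/(4πS)) = √(3.27×10²⁵/(4π·432.7)).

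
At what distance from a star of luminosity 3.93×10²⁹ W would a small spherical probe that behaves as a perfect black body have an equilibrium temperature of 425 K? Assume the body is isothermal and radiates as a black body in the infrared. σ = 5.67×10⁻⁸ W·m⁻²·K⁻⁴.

For an isothermal black-emitting sphere, (1−a)S·πr² = σ·4πr²·T⁴ ⇒ S = 4σT⁴/(1−a).
S = 4·5.67×10⁻⁸·(425)⁴/1.00 = 7399 W/m².
Flux falls as S = L/(4πd²), so d = √(L/(4πS)) = √(3.93×10²⁹/(4π·7399)).

d ≈ 2.06×10¹² m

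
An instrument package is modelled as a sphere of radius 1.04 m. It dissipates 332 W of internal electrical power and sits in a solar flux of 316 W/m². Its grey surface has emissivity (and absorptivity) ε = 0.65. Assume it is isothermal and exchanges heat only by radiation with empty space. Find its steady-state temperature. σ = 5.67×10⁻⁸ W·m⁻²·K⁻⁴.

T ≈ 213 K

At steady state, absorbed solar power + internal power = radiated power.
Absorbed: α·S·A_cross = 0.65·316·3.398 = 697.9 W (cross-section πr²).
Total input = 697.9 + 332 = 1030 W.
Radiated: εσ·A_surf·T⁴ with A_surf = 4πr² = 13.59 m².
T⁴ = 1030/(0.65·5.67×10⁻⁸·13.59) = 2.056×10⁹ K⁴.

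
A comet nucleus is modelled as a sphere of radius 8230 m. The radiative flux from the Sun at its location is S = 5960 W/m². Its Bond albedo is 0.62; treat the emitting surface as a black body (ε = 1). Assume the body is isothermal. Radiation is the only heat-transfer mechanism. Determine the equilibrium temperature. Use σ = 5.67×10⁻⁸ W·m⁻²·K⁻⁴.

T ≈ 316 K

At equilibrium, absorbed power = emitted power.
Absorbing cross-section = πr² = 2.128×10⁸ m²; emitting surface = 4πr² = 8.512×10⁸ m² (ratio 4).
(1−a)S·A_cross = εσ·A_surf·T⁴  ⇒  T⁴ = (1−a)S/(4σ).
T⁴ = 0.380·5960/(4·5.67×10⁻⁸) = 9.986×10⁹ K⁴.
T = (9.986×10⁹)^(1/4).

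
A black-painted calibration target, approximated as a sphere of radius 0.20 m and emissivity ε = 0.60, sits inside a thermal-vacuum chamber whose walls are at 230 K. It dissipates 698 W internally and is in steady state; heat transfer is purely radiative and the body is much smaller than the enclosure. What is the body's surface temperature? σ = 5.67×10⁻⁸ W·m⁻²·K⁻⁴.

T ≈ 457 K

For a small grey body in a large enclosure, net radiated power = εσA(T⁴ − T_w⁴).
Steady state: P = εσA(T⁴ − T_w⁴) with A = 4πr² = 0.5027 m².
T⁴ = P/(εσA) + T_w⁴ = 698/(0.60·5.67×10⁻⁸·0.5027) + (230)⁴
    = 4.082×10¹⁰ + 2.798×10⁹ = 4.362×10¹⁰ K⁴.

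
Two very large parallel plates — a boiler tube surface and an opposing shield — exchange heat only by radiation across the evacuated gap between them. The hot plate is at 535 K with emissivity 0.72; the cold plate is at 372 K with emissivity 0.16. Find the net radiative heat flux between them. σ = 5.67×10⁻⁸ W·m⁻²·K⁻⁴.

For two infinite grey parallel plates, q = σ(T₁⁴ − T₂⁴)/(1/ε₁ + 1/ε₂ − 1).
T₁⁴ − T₂⁴ = 8.192×10¹⁰ − 1.915×10¹⁰ = 6.277×10¹⁰ K⁴.
1/ε₁ + 1/ε₂ − 1 = 1.389 + 6.250 − 1 = 6.639.
q = 5.67×10⁻⁸ × 6.277×10¹⁰ / 6.639.

q ≈ 536 W/m²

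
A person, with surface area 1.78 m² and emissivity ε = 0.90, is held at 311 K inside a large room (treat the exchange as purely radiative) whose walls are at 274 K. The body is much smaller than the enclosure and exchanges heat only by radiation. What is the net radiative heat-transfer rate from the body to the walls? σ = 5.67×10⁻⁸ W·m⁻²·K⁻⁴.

For a small grey body in a large enclosure: P_net = εσA(T_body⁴ − T_wall⁴).
A = 1.78 m²; T_body⁴ − T_wall⁴ = 9.355×10⁹ − 5.636×10⁹ = 3.719×10⁹ K⁴.
|P_net| = 0.90·5.67×10⁻⁸·1.780·3.719×10⁹.

P_net ≈ 338 W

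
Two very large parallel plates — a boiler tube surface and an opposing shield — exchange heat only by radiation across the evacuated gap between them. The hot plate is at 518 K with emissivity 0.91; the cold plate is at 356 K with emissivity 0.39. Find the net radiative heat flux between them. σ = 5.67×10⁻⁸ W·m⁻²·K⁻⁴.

q ≈ 1190 W/m²

For two infinite grey parallel plates, q = σ(T₁⁴ − T₂⁴)/(1/ε₁ + 1/ε₂ − 1).
T₁⁴ − T₂⁴ = 7.200×10¹⁰ − 1.606×10¹⁰ = 5.594×10¹⁰ K⁴.
1/ε₁ + 1/ε₂ − 1 = 1.099 + 2.564 − 1 = 2.663.
q = 5.67×10⁻⁸ × 5.594×10¹⁰ / 2.663.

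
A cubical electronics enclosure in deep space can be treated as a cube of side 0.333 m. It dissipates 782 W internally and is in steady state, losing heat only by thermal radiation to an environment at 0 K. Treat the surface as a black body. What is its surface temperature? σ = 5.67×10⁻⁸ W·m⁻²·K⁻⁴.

Steady state: internal power = radiated power, P = εσA T⁴.
Radiating area A = 6L² = 0.6653 m².
T⁴ = P/(εσA) = 782/(1.0·5.67×10⁻⁸·0.6653) = 2.073×10¹⁰ K⁴.
T = (2.073×10¹⁰)^(1/4).

T ≈ 379 K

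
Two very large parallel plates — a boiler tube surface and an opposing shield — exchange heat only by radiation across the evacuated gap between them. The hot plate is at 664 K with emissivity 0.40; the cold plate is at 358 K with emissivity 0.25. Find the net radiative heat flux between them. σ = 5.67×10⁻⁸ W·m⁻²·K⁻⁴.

For two infinite grey parallel plates, q = σ(T₁⁴ − T₂⁴)/(1/ε₁ + 1/ε₂ − 1).
T₁⁴ − T₂⁴ = 1.944×10¹¹ − 1.643×10¹⁰ = 1.780×10¹¹ K⁴.
1/ε₁ + 1/ε₂ − 1 = 2.500 + 4.000 − 1 = 5.500.
q = 5.67×10⁻⁸ × 1.780×10¹¹ / 5.500.

q ≈ 1830 W/m²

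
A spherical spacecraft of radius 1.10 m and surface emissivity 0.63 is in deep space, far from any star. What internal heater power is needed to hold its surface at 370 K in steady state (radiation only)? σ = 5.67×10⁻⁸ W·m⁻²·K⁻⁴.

P ≈ 10200 W

P = εσ·4πr²·T⁴.
4πr² = 15.21 m²; T⁴ = 1.874×10¹⁰ K⁴.
P = 0.63·5.67×10⁻⁸·15.21·1.874×10¹⁰.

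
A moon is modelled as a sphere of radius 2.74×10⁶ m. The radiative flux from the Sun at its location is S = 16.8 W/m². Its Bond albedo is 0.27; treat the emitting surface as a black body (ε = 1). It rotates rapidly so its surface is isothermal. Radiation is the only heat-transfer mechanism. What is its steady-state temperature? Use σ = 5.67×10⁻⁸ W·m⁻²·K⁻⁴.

At equilibrium, absorbed power = emitted power.
Absorbing cross-section = πr² = 2.359×10¹³ m²; emitting surface = 4πr² = 9.434×10¹³ m² (ratio 4).
(1−a)S·A_cross = εσ·A_surf·T⁴  ⇒  T⁴ = (1−a)S/(4σ).
T⁴ = 0.730·16.8/(4·5.67×10⁻⁸) = 5.407×10⁷ K⁴.
T = (5.407×10⁷)^(1/4).

T ≈ 85.8 K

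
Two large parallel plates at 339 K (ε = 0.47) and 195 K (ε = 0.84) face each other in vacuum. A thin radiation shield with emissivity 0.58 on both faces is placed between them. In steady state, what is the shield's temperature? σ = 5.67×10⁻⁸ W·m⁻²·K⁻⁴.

T_s ≈ 280 K

In steady state the net flux on the hot side equals that on the cold side.
σ(T₁⁴−T_s⁴)/D₁ = σ(T_s⁴−T₂⁴)/D₂, with D₁ = 1/ε₁+1/ε_s−1 = 2.852, D₂ = 1/ε_s+1/ε₂−1 = 1.915.
Solve for T_s⁴: T_s⁴ = (D₂·T₁⁴ + D₁·T₂⁴)/(D₁+D₂) = 6.170×10⁹ K⁴.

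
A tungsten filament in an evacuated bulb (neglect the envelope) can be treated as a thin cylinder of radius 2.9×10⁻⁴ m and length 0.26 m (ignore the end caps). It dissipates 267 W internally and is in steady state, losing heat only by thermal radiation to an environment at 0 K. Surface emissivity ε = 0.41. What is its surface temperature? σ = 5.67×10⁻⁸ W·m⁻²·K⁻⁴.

T ≈ 2220 K

Steady state: internal power = radiated power, P = εσA T⁴.
Radiating area A = 2πrL = 4.738×10⁻⁴ m².
T⁴ = P/(εσA) = 267/(0.41·5.67×10⁻⁸·4.738×10⁻⁴) = 2.424×10¹³ K⁴.
T = (2.424×10¹³)^(1/4).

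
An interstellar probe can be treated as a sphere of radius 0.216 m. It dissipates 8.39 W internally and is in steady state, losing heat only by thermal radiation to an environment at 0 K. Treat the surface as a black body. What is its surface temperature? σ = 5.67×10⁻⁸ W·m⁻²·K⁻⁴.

T ≈ 126 K

Steady state: internal power = radiated power, P = εσA T⁴.
Radiating area A = 4πr² = 0.5863 m².
T⁴ = P/(εσA) = 8.39/(1.0·5.67×10⁻⁸·0.5863) = 2.524×10⁸ K⁴.
T = (2.524×10⁸)^(1/4).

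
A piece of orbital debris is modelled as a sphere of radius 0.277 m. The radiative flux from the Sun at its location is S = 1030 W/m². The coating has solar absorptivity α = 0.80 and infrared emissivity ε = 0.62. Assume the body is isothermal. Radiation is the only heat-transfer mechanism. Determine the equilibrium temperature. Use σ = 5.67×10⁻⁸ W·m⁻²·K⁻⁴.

T ≈ 277 K

At equilibrium, absorbed power = emitted power.
Absorbing cross-section = πr² = 0.2411 m²; emitting surface = 4πr² = 0.9642 m² (ratio 4).
αS·A_cross = εσ·A_surf·T⁴  ⇒  T⁴ = αS/(ε·4σ).
T⁴ = 0.800·1030/(0.62·4·5.67×10⁻⁸) = 5.860×10⁹ K⁴.
T = (5.860×10⁹)^(1/4).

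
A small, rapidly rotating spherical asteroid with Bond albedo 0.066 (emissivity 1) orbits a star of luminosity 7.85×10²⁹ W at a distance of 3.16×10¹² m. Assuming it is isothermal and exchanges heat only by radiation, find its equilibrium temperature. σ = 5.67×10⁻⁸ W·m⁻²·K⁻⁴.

T ≈ 401 K

First find the stellar flux at distance d: S = L/(4πd²) = 7.85×10²⁹/(4π·(3.16×10¹²)²) = 6256 W/m².
For an isothermal sphere, absorbed (1−a)S·πr² = emitted σ·4πr²·T⁴, so T⁴ = (1−a)S/(4σ).
T⁴ = 0.934·6256/(4·5.67×10⁻⁸) = 2.576×10¹⁰ K⁴.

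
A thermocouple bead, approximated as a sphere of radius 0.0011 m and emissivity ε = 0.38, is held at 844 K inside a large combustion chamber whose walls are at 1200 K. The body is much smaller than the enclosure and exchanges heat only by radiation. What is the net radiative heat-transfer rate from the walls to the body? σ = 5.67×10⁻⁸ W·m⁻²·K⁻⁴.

P_net ≈ 0.513 W

For a small grey body in a large enclosure: P_net = εσA(T_body⁴ − T_wall⁴).
A = 4πr² = 1.521×10⁻⁵ m²; T_body⁴ − T_wall⁴ = 5.074×10¹¹ − 2.074×10¹² = -1.566×10¹² K⁴.
|P_net| = 0.38·5.67×10⁻⁸·1.521×10⁻⁵·1.566×10¹².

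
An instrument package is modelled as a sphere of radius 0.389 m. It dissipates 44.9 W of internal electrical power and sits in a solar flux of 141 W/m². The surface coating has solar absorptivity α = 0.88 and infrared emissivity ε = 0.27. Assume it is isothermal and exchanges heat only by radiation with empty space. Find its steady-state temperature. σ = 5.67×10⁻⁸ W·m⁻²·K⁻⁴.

At steady state, absorbed solar power + internal power = radiated power.
Absorbed: α·S·A_cross = 0.88·141·0.4754 = 58.99 W (cross-section πr²).
Total input = 58.99 + 44.9 = 103.9 W.
Radiated: εσ·A_surf·T⁴ with A_surf = 4πr² = 1.902 m².
T⁴ = 103.9/(0.27·5.67×10⁻⁸·1.902) = 3.569×10⁹ K⁴.

T ≈ 244 K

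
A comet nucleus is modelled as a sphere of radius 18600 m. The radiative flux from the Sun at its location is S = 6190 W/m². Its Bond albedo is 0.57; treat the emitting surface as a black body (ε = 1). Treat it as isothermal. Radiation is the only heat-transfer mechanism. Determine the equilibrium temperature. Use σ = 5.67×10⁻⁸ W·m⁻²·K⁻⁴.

T ≈ 329 K

At equilibrium, absorbed power = emitted power.
Absorbing cross-section = πr² = 1.087×10⁹ m²; emitting surface = 4πr² = 4.347×10⁹ m² (ratio 4).
(1−a)S·A_cross = εσ·A_surf·T⁴  ⇒  T⁴ = (1−a)S/(4σ).
T⁴ = 0.430·6190/(4·5.67×10⁻⁸) = 1.174×10¹⁰ K⁴.
T = (1.174×10¹⁰)^(1/4).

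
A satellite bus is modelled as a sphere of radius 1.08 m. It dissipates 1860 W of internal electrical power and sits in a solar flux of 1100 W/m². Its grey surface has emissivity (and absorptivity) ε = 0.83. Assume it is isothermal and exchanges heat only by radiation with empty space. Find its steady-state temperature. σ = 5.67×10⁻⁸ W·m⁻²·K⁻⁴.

At steady state, absorbed solar power + internal power = radiated power.
Absorbed: α·S·A_cross = 0.83·1100·3.664 = 3346 W (cross-section πr²).
Total input = 3346 + 1860 = 5206 W.
Radiated: εσ·A_surf·T⁴ with A_surf = 4πr² = 14.66 m².
T⁴ = 5206/(0.83·5.67×10⁻⁸·14.66) = 7.547×10⁹ K⁴.

T ≈ 295 K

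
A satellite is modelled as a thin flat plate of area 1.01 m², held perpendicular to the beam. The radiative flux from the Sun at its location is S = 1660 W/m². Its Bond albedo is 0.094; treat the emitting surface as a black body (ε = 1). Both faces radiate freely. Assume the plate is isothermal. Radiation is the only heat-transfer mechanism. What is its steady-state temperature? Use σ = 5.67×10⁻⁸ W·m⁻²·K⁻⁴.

At equilibrium, absorbed power = emitted power.
Absorbing cross-section = A = 1.010 m²; emitting surface = 2A = 2.020 m² (ratio 2).
(1−a)S·A_cross = εσ·A_surf·T⁴  ⇒  T⁴ = (1−a)S/(2σ).
T⁴ = 0.906·1660/(2·5.67×10⁻⁸) = 1.326×10¹⁰ K⁴.
T = (1.326×10¹⁰)^(1/4).

T ≈ 339 K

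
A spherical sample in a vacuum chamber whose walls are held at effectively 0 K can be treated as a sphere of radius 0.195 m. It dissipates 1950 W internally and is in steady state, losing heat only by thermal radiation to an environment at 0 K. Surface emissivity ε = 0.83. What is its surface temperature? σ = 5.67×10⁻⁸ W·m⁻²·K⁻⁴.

Steady state: internal power = radiated power, P = εσA T⁴.
Radiating area A = 4πr² = 0.4778 m².
T⁴ = P/(εσA) = 1950/(0.83·5.67×10⁻⁸·0.4778) = 8.672×10¹⁰ K⁴.
T = (8.672×10¹⁰)^(1/4).

T ≈ 543 K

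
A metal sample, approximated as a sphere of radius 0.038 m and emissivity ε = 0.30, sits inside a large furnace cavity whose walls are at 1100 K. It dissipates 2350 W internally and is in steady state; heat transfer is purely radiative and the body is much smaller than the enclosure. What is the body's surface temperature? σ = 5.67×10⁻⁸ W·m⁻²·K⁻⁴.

For a small grey body in a large enclosure, net radiated power = εσA(T⁴ − T_w⁴).
Steady state: P = εσA(T⁴ − T_w⁴) with A = 4πr² = 0.01815 m².
T⁴ = P/(εσA) + T_w⁴ = 2350/(0.30·5.67×10⁻⁸·0.01815) + (1100)⁴
    = 7.614×10¹² + 1.464×10¹² = 9.078×10¹² K⁴.

T ≈ 1740 K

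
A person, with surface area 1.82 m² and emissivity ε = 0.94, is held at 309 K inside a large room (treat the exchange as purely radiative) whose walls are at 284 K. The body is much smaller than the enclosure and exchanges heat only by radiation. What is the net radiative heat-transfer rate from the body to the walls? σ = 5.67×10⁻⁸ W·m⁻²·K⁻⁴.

For a small grey body in a large enclosure: P_net = εσA(T_body⁴ − T_wall⁴).
A = 1.82 m²; T_body⁴ − T_wall⁴ = 9.117×10⁹ − 6.505×10⁹ = 2.611×10⁹ K⁴.
|P_net| = 0.94·5.67×10⁻⁸·1.820·2.611×10⁹.

P_net ≈ 253 W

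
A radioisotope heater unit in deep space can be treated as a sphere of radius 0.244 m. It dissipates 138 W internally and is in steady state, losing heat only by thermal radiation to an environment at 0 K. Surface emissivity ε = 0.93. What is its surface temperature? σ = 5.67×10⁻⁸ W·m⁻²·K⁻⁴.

Steady state: internal power = radiated power, P = εσA T⁴.
Radiating area A = 4πr² = 0.7482 m².
T⁴ = P/(εσA) = 138/(0.93·5.67×10⁻⁸·0.7482) = 3.498×10⁹ K⁴.
T = (3.498×10⁹)^(1/4).

T ≈ 243 K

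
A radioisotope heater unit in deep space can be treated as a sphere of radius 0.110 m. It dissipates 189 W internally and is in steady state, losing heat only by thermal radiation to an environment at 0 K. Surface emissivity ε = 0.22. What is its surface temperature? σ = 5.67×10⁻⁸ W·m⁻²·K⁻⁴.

Steady state: internal power = radiated power, P = εσA T⁴.
Radiating area A = 4πr² = 0.1521 m².
T⁴ = P/(εσA) = 189/(0.22·5.67×10⁻⁸·0.1521) = 9.965×10¹⁰ K⁴.
T = (9.965×10¹⁰)^(1/4).

T ≈ 562 K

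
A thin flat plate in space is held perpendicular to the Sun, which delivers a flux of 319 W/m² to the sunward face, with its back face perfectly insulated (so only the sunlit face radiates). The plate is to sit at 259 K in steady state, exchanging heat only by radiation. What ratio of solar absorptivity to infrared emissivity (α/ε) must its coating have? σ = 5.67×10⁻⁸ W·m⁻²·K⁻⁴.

Balance: αS·A = εσ·1A·T⁴ ⇒ α/ε = σT⁴/S.
α/ε = 5.67×10⁻⁸·(259)⁴/319 = 5.67×10⁻⁸·4.500×10⁹/319.

α/ε ≈ 0.800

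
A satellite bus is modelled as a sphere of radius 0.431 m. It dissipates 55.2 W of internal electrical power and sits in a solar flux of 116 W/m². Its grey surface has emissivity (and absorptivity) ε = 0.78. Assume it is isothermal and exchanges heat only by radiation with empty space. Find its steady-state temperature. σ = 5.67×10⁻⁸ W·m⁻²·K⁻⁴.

T ≈ 180 K

At steady state, absorbed solar power + internal power = radiated power.
Absorbed: α·S·A_cross = 0.78·116·0.5836 = 52.80 W (cross-section πr²).
Total input = 52.80 + 55.2 = 108.0 W.
Radiated: εσ·A_surf·T⁴ with A_surf = 4πr² = 2.334 m².
T⁴ = 108.0/(0.78·5.67×10⁻⁸·2.334) = 1.046×10⁹ K⁴.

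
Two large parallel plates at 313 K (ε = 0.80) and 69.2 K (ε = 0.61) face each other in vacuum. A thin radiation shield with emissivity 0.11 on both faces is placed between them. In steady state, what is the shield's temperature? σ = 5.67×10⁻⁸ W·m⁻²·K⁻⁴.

T_s ≈ 265 K

In steady state the net flux on the hot side equals that on the cold side.
σ(T₁⁴−T_s⁴)/D₁ = σ(T_s⁴−T₂⁴)/D₂, with D₁ = 1/ε₁+1/ε_s−1 = 9.341, D₂ = 1/ε_s+1/ε₂−1 = 9.730.
Solve for T_s⁴: T_s⁴ = (D₂·T₁⁴ + D₁·T₂⁴)/(D₁+D₂) = 4.908×10⁹ K⁴.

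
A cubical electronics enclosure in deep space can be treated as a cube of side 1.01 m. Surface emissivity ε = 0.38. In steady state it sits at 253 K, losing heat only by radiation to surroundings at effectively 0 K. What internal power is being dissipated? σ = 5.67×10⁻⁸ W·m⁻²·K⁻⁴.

Steady state: P = εσA T⁴.
A = 6L² = 6.121 m²; T⁴ = (253)⁴ = 4.097×10⁹ K⁴.
P = 0.38 × 5.67×10⁻⁸ × 6.121 × 4.097×10⁹.

P ≈ 540 W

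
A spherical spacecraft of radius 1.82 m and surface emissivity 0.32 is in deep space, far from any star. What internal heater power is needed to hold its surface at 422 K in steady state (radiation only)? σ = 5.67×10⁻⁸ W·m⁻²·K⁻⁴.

P = εσ·4πr²·T⁴.
4πr² = 41.62 m²; T⁴ = 3.171×10¹⁰ K⁴.
P = 0.32·5.67×10⁻⁸·41.62·3.171×10¹⁰.

P ≈ 24000 W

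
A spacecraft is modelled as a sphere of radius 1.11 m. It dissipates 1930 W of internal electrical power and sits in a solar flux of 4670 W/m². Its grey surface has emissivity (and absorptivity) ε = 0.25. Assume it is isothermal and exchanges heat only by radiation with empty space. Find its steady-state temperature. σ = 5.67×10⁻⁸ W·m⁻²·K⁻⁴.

T ≈ 414 K

At steady state, absorbed solar power + internal power = radiated power.
Absorbed: α·S·A_cross = 0.25·4670·3.871 = 4519 W (cross-section πr²).
Total input = 4519 + 1930 = 6449 W.
Radiated: εσ·A_surf·T⁴ with A_surf = 4πr² = 15.48 m².
T⁴ = 6449/(0.25·5.67×10⁻⁸·15.48) = 2.938×10¹⁰ K⁴.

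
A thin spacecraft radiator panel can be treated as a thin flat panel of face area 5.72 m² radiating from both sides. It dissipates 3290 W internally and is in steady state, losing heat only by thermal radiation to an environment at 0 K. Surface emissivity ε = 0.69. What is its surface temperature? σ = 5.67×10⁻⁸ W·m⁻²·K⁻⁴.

Steady state: internal power = radiated power, P = εσA T⁴.
Radiating area A = 2·5.72 = 11.44 m².
T⁴ = P/(εσA) = 3290/(0.69·5.67×10⁻⁸·11.44) = 7.351×10⁹ K⁴.
T = (7.351×10⁹)^(1/4).

T ≈ 293 K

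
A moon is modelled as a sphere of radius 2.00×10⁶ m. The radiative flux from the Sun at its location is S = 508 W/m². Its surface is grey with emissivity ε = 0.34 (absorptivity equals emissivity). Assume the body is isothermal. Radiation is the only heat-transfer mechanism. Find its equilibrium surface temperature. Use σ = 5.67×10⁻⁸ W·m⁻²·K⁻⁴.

T ≈ 218 K

At equilibrium, absorbed power = emitted power.
Absorbing cross-section = πr² = 1.257×10¹³ m²; emitting surface = 4πr² = 5.027×10¹³ m² (ratio 4).
εS·A_cross = εσ·A_surf·T⁴  ⇒  T⁴ = S/(4σ)   (ε cancels).
T⁴ = 508/(4·5.67×10⁻⁸) = 2.240×10⁹ K⁴.
T = (2.240×10⁹)^(1/4).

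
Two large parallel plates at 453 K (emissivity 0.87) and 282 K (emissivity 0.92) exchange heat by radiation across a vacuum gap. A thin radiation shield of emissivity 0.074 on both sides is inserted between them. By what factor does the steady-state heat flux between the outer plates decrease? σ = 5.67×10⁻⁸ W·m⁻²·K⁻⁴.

Without shield: q₀ = σΔ(T⁴)/(1/ε₁+1/ε₂−1) with denominator 1.236.
With shield the two gaps are in series; the resistances add: (1/ε₁+1/ε_s−1)+(1/ε_s+1/ε₂−1) = 13.66+13.60 = 27.26.
Heat-flux ratio q₀/q = 27.26/1.236.

factor ≈ 22.1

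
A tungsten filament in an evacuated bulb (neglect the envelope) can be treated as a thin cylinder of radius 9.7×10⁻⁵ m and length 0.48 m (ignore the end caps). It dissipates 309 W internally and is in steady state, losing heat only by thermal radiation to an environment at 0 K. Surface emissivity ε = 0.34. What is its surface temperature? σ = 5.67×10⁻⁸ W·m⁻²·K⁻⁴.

Steady state: internal power = radiated power, P = εσA T⁴.
Radiating area A = 2πrL = 2.925×10⁻⁴ m².
T⁴ = P/(εσA) = 309/(0.34·5.67×10⁻⁸·2.925×10⁻⁴) = 5.479×10¹³ K⁴.
T = (5.479×10¹³)^(1/4).

T ≈ 2720 K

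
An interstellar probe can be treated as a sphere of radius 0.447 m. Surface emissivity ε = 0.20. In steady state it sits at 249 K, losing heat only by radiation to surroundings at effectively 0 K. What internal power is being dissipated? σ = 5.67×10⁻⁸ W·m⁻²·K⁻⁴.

P ≈ 109 W

Steady state: P = εσA T⁴.
A = 4πr² = 2.511 m²; T⁴ = (249)⁴ = 3.844×10⁹ K⁴.
P = 0.20 × 5.67×10⁻⁸ × 2.511 × 3.844×10⁹.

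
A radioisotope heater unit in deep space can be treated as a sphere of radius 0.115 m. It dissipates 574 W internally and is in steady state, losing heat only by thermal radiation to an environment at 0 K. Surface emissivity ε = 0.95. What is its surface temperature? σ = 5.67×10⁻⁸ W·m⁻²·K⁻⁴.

T ≈ 503 K

Steady state: internal power = radiated power, P = εσA T⁴.
Radiating area A = 4πr² = 0.1662 m².
T⁴ = P/(εσA) = 574/(0.95·5.67×10⁻⁸·0.1662) = 6.412×10¹⁰ K⁴.
T = (6.412×10¹⁰)^(1/4).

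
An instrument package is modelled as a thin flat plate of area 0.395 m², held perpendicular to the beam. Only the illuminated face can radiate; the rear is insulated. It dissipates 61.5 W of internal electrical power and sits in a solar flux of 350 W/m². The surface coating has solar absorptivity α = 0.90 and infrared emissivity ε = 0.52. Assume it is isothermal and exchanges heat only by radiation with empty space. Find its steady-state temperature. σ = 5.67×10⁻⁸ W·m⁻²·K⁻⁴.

At steady state, absorbed solar power + internal power = radiated power.
Absorbed: α·S·A_cross = 0.90·350·0.3950 = 124.4 W (cross-section A).
Total input = 124.4 + 61.5 = 185.9 W.
Radiated: εσ·A_surf·T⁴ with A_surf = A = 0.3950 m².
T⁴ = 185.9/(0.52·5.67×10⁻⁸·0.3950) = 1.596×10¹⁰ K⁴.

T ≈ 355 K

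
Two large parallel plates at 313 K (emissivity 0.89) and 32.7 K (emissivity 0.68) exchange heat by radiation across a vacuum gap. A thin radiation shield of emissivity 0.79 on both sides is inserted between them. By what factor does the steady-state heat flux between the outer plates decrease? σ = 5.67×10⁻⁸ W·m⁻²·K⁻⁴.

Without shield: q₀ = σΔ(T⁴)/(1/ε₁+1/ε₂−1) with denominator 1.594.
With shield the two gaps are in series; the resistances add: (1/ε₁+1/ε_s−1)+(1/ε_s+1/ε₂−1) = 1.389+1.736 = 3.126.
Heat-flux ratio q₀/q = 3.126/1.594.

factor ≈ 1.96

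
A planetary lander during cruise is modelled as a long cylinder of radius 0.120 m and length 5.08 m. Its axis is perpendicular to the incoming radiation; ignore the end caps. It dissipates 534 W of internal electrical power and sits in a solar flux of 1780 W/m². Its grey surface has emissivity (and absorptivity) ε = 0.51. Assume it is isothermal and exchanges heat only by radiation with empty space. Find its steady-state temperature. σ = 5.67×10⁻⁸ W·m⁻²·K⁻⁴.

T ≈ 349 K

At steady state, absorbed solar power + internal power = radiated power.
Absorbed: α·S·A_cross = 0.51·1780·1.219 = 1107 W (cross-section 2rL).
Total input = 1107 + 534 = 1641 W.
Radiated: εσ·A_surf·T⁴ with A_surf = 2πrL = 3.830 m².
T⁴ = 1641/(0.51·5.67×10⁻⁸·3.830) = 1.481×10¹⁰ K⁴.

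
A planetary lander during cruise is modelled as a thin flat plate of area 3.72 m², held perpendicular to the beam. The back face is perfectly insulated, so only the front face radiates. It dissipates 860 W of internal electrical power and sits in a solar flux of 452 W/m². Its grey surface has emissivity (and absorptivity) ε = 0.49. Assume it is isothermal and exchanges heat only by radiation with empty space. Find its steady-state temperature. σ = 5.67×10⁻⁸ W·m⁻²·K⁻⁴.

T ≈ 357 K

At steady state, absorbed solar power + internal power = radiated power.
Absorbed: α·S·A_cross = 0.49·452·3.720 = 823.9 W (cross-section A).
Total input = 823.9 + 860 = 1684 W.
Radiated: εσ·A_surf·T⁴ with A_surf = A = 3.720 m².
T⁴ = 1684/(0.49·5.67×10⁻⁸·3.720) = 1.629×10¹⁰ K⁴.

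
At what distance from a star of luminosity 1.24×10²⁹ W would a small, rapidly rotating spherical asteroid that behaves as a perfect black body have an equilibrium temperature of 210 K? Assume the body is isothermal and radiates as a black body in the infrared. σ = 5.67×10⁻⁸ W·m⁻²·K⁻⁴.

For an isothermal black-emitting sphere, (1−a)S·πr² = σ·4πr²·T⁴ ⇒ S = 4σT⁴/(1−a).
S = 4·5.67×10⁻⁸·(210)⁴/1.00 = 441.1 W/m².
Flux falls as S = L/(4πd²), so d = √(L/(4πS)) = √(1.24×10²⁹/(4π·441.1)).

d ≈ 4.73×10¹² m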